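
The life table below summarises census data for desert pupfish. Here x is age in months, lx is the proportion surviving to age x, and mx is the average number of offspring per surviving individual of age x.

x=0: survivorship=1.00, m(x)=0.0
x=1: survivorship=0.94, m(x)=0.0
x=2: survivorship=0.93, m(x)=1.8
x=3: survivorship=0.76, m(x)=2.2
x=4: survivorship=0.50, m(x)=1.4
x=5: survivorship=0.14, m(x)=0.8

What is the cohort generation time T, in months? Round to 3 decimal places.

lx·mx: 0, 0, 1.674, 1.672, 0.7, 0.112 → R0 = 4.158
x·lx·mx: 0, 0, 3.348, 5.016, 2.8, 0.56 → Σ = 11.724
T = 11.724 / 4.158 = 2.819625… → 2.820

2.820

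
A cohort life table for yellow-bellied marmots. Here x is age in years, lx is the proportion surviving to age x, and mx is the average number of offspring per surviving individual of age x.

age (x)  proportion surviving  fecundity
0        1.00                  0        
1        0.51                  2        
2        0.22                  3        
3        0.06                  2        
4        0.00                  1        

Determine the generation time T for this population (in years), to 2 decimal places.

1.50

lx·mx: 0, 1.02, 0.66, 0.12, 0 → R0 = 1.8
x·lx·mx: 0, 1.02, 1.32, 0.36, 0 → Σ = 2.7
T = 2.7 / 1.8 = 1.5 → 1.50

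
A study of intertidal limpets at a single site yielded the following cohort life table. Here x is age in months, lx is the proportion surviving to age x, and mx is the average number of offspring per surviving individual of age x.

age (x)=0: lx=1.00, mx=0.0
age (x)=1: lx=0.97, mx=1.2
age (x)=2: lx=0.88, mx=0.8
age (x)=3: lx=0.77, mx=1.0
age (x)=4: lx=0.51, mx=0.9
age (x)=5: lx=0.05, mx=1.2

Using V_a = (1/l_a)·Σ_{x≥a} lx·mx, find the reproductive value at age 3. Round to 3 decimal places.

lx·mx for x ≥ 3: 0.77, 0.459, 0.06 → sum = 1.289
V_3 = 1.289 / l_3 = 1.289 / 0.77 = 1.674026… → 1.674

1.674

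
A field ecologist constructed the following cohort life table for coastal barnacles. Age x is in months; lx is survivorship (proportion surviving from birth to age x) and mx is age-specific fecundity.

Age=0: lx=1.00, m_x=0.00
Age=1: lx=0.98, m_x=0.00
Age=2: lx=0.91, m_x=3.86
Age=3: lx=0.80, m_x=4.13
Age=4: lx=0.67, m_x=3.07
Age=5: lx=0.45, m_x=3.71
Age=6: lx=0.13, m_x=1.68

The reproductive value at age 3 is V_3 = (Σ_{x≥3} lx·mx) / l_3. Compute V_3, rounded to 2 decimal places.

9.06

lx·mx for x ≥ 3: 3.304, 2.0569, 1.6695, 0.2184 → sum = 7.2488
V_3 = 7.2488 / l_3 = 7.2488 / 0.8 = 9.061 → 9.06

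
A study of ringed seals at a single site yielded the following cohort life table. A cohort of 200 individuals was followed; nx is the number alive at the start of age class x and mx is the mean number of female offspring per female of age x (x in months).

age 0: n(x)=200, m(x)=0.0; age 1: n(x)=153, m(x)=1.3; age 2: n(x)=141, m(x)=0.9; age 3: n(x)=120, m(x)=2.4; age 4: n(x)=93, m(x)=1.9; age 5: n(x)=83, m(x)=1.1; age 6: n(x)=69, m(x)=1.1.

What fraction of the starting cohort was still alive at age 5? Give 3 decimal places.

0.415

l_5 = n_5/n_0 = 83/200 = 0.415 → 0.415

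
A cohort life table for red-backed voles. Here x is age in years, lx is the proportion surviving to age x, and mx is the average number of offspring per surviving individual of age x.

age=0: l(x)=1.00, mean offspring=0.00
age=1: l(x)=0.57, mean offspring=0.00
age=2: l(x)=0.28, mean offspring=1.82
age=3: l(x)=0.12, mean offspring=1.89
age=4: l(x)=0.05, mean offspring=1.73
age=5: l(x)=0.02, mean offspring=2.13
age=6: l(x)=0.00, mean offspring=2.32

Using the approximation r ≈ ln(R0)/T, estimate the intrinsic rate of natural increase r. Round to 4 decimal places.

-0.0554

R0 = Σ lx·mx = 0 + 0 + 0.5096 + 0.2268 + 0.0865 + 0.0426 + 0 = 0.8655
Σ x·lx·mx = 2.2586; T = 2.2586/0.8655 = 2.60959…
r ≈ ln(R0)/T = ln(0.8655)/2.60959… = -0.055353… → -0.0554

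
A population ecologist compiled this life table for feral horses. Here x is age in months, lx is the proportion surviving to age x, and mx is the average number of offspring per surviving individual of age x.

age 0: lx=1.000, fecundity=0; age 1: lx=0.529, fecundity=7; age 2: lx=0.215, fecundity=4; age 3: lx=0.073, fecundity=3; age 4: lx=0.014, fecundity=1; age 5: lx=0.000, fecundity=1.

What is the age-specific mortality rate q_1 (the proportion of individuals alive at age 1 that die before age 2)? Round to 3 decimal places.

0.594

q_1 = (l_1 − l_2) / l_1 = (0.529 − 0.215) / 0.529
     = 0.314 / 0.529 = 0.593573… → 0.594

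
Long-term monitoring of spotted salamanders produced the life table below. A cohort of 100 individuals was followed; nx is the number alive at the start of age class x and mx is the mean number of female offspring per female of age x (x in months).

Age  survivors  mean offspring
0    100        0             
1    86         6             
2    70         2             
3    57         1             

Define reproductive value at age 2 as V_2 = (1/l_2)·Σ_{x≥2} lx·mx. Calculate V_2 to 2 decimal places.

lx = nx/n0 = nx/100: 1, 0.86, 0.7, 0.57
lx·mx for x ≥ 2: 1.4, 0.57 → sum = 1.97
V_2 = 1.97 / l_2 = 1.97 / 0.7 = 2.814286… → 2.81

2.81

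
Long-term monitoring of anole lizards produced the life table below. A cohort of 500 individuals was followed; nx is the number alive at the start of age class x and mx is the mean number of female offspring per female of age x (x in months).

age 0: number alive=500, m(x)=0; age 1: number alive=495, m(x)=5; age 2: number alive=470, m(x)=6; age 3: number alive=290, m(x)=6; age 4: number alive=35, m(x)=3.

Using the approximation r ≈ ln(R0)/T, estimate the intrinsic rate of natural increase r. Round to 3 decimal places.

lx = nx/n0 = nx/500: 1, 0.99, 0.94, 0.58, 0.07
R0 = Σ lx·mx = 0 + 4.95 + 5.64 + 3.48 + 0.21 = 14.28
Σ x·lx·mx = 27.51; T = 27.51/14.28 = 1.92647…
r ≈ ln(R0)/T = ln(14.28)/1.92647… = 1.38017… → 1.380

1.380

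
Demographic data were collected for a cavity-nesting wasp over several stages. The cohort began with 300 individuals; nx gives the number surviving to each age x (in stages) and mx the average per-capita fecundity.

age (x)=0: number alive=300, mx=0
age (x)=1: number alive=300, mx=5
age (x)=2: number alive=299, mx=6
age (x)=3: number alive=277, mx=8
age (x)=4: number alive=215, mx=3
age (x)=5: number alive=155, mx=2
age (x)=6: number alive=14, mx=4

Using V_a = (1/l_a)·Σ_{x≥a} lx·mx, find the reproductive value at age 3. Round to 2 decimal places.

lx = nx/n0 = nx/300: 1, 1, 0.99667…, 0.92333…, 0.71667…, 0.51667…, 0.04667…
lx·mx for x ≥ 3: 7.386667…, 2.15…, 1.033333…, 0.186667… → sum = 10.756667…
V_3 = 10.756667… / l_3 = 10.756667… / 0.923333… = 11.649819… → 11.65

11.65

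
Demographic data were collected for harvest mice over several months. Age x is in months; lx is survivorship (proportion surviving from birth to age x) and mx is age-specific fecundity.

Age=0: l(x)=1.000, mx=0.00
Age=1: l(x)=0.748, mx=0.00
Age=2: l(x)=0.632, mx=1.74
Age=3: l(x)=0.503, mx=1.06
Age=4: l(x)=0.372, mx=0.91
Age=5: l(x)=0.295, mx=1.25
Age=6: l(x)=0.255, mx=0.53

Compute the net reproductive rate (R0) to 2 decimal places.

lx·mx by age: 0, 0, 1.09968, 0.53318, 0.33852, 0.36875, 0.13515
R0 = Σ lx·mx = 2.47528 → 2.48

2.48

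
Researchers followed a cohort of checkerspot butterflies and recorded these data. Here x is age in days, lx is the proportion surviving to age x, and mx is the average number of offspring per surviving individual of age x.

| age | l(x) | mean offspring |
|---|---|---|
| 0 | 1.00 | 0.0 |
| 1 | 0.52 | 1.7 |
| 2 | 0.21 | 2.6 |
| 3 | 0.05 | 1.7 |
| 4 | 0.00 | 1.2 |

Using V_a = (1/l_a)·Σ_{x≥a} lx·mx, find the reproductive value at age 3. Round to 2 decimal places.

lx·mx for x ≥ 3: 0.085, 0 → sum = 0.085
V_3 = 0.085 / l_3 = 0.085 / 0.05 = 1.7 → 1.70

1.70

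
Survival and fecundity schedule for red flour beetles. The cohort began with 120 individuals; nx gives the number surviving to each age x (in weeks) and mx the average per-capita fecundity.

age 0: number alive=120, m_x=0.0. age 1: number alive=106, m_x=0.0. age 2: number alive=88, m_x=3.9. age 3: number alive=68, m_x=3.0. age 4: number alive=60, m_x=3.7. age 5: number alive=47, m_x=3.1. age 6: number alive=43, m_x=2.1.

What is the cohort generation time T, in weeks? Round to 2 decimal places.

lx = nx/n0 = nx/120: 1, 0.88333…, 0.73333…, 0.56667…, 0.5, 0.39167…, 0.35833…
lx·mx: 0, 0, 2.86…, 1.7…, 1.85, 1.214167…, 0.7525… → R0 = 8.376667…
x·lx·mx: 0, 0, 5.72…, 5.1…, 7.4, 6.070833…, 4.515… → Σ = 28.805833…
T = 28.805833… / 8.376667… = 3.438818… → 3.44

3.44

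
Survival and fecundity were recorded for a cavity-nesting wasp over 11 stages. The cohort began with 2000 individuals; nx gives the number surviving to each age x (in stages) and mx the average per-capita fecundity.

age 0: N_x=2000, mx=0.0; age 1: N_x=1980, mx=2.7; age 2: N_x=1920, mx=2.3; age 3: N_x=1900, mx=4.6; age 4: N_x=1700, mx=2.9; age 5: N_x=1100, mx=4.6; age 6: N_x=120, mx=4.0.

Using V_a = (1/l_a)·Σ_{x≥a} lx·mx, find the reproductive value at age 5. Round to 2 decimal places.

lx = nx/n0 = nx/2000: 1, 0.99, 0.96, 0.95, 0.85, 0.55, 0.06
lx·mx for x ≥ 5: 2.53, 0.24 → sum = 2.77
V_5 = 2.77 / l_5 = 2.77 / 0.55 = 5.036364… → 5.04

5.04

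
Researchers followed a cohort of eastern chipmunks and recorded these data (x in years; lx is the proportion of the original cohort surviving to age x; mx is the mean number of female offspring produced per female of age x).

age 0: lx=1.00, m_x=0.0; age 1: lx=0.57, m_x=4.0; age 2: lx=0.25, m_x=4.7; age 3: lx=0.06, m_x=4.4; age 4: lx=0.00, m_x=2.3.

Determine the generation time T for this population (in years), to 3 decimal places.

lx·mx: 0, 2.28, 1.175, 0.264, 0 → R0 = 3.719
x·lx·mx: 0, 2.28, 2.35, 0.792, 0 → Σ = 5.422
T = 5.422 / 3.719 = 1.457919… → 1.458

1.458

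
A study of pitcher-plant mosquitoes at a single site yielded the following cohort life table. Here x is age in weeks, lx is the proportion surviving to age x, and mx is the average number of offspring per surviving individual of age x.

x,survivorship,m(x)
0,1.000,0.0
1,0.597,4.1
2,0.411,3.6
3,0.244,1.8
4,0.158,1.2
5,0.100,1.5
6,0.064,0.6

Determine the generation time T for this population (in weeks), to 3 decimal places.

1.784

lx·mx: 0, 2.4477, 1.4796, 0.4392, 0.1896, 0.15, 0.0384 → R0 = 4.7445
x·lx·mx: 0, 2.4477, 2.9592, 1.3176, 0.7584, 0.75, 0.2304 → Σ = 8.4633
T = 8.4633 / 4.7445 = 1.783813… → 1.784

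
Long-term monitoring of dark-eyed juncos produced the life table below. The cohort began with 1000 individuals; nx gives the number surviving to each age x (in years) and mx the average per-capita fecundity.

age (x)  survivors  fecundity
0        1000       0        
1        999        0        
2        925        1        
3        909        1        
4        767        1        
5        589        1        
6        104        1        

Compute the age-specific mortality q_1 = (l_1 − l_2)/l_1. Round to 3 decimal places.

lx = nx/n0 = nx/1000: 1, 0.999, 0.925, 0.909, 0.767, 0.589, 0.104
q_1 = (l_1 − l_2) / l_1 = (0.999 − 0.925) / 0.999
     = 0.074 / 0.999 = 0.074074… → 0.074

0.074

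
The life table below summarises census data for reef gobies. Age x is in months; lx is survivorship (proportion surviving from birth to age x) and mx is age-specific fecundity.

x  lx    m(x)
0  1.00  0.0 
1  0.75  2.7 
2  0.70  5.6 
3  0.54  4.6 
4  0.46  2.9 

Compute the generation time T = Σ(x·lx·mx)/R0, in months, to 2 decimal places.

2.32

lx·mx: 0, 2.025, 3.92, 2.484, 1.334 → R0 = 9.763
x·lx·mx: 0, 2.025, 7.84, 7.452, 5.336 → Σ = 22.653
T = 22.653 / 9.763 = 2.320291… → 2.32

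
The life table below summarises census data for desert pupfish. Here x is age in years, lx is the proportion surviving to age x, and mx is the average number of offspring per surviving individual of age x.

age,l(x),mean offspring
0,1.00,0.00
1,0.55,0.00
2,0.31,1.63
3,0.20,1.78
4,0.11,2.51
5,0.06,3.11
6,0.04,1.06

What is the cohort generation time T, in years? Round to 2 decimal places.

3.20

lx·mx: 0, 0, 0.5053, 0.356, 0.2761, 0.1866, 0.0424 → R0 = 1.3664
x·lx·mx: 0, 0, 1.0106, 1.068, 1.1044, 0.933, 0.2544 → Σ = 4.3704
T = 4.3704 / 1.3664 = 3.198478… → 3.20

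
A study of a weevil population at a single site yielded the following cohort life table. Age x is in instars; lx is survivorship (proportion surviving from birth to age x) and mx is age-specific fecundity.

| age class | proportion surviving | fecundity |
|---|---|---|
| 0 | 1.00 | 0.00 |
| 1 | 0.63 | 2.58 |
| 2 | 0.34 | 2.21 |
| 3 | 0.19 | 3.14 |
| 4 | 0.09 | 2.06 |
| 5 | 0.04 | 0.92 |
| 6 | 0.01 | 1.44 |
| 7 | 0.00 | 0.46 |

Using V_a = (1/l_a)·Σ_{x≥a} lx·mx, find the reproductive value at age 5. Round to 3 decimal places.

lx·mx for x ≥ 5: 0.0368, 0.0144, 0 → sum = 0.0512
V_5 = 0.0512 / l_5 = 0.0512 / 0.04 = 1.28 → 1.280

1.280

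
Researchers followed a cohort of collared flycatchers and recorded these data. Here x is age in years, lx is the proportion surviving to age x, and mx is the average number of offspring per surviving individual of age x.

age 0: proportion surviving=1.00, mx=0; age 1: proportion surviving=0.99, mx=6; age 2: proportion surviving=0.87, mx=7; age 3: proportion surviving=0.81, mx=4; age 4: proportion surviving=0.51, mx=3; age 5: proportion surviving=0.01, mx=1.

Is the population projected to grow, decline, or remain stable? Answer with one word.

growing

R0 = Σ lx·mx = 0 + 5.94 + 6.09 + 3.24 + 1.53 + 0.01 = 16.81
R0 > 1, so the population is growing.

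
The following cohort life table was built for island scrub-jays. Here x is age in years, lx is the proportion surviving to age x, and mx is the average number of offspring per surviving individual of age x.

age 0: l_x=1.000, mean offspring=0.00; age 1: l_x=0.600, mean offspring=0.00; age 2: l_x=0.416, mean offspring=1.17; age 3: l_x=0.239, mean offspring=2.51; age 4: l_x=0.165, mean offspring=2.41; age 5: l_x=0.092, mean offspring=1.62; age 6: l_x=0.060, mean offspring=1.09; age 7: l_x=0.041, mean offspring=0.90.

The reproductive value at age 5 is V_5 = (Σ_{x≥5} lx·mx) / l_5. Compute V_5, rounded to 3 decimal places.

lx·mx for x ≥ 5: 0.14904, 0.0654, 0.0369 → sum = 0.25134
V_5 = 0.25134 / l_5 = 0.25134 / 0.092 = 2.731957… → 2.732

2.732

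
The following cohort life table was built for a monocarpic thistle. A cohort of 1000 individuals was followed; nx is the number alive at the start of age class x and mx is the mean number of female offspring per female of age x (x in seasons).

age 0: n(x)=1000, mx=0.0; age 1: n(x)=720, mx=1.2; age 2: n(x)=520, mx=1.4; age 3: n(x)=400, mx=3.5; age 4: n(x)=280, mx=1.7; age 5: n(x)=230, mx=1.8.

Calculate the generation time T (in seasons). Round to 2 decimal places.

2.70

lx = nx/n0 = nx/1000: 1, 0.72, 0.52, 0.4, 0.28, 0.23
lx·mx: 0, 0.864, 0.728, 1.4, 0.476, 0.414 → R0 = 3.882
x·lx·mx: 0, 0.864, 1.456, 4.2, 1.904, 2.07 → Σ = 10.494
T = 10.494 / 3.882 = 2.703246… → 2.70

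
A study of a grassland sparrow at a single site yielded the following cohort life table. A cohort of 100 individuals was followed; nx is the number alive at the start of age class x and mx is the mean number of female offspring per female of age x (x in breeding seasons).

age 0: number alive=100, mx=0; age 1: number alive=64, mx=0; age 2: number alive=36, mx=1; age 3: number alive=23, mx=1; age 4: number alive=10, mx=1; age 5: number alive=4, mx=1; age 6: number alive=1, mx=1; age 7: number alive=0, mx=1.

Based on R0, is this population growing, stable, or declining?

lx = nx/n0 = nx/100: 1, 0.64, 0.36, 0.23, 0.1, 0.04, 0.01, 0
R0 = Σ lx·mx = 0 + 0 + 0.36 + 0.23 + 0.1 + 0.04 + 0.01 + 0 = 0.74
R0 < 1, so the population is declining.

declining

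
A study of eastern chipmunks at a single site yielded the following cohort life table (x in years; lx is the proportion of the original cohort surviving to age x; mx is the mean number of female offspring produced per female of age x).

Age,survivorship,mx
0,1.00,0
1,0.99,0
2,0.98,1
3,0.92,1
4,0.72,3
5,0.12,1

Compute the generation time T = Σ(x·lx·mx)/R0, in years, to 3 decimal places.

3.340

lx·mx: 0, 0, 0.98, 0.92, 2.16, 0.12 → R0 = 4.18
x·lx·mx: 0, 0, 1.96, 2.76, 8.64, 0.6 → Σ = 13.96
T = 13.96 / 4.18 = 3.339713… → 3.340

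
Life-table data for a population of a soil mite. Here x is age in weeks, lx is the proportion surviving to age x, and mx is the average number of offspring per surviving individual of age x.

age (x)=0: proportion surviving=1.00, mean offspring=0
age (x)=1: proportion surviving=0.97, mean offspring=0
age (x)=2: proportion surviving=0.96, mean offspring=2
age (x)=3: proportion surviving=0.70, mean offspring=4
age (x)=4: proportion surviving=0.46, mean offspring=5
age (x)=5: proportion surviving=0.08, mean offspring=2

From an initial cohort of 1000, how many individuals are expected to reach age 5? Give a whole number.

Expected survivors = N0 · l_5 = 1000 × 0.08 = 80 → 80

80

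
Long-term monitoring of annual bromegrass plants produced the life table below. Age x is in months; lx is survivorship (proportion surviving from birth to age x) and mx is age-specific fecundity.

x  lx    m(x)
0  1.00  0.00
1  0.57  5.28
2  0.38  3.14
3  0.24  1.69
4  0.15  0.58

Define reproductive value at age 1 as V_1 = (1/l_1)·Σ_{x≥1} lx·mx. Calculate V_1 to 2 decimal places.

lx·mx for x ≥ 1: 3.0096, 1.1932, 0.4056, 0.087 → sum = 4.6954
V_1 = 4.6954 / l_1 = 4.6954 / 0.57 = 8.237544… → 8.24

8.24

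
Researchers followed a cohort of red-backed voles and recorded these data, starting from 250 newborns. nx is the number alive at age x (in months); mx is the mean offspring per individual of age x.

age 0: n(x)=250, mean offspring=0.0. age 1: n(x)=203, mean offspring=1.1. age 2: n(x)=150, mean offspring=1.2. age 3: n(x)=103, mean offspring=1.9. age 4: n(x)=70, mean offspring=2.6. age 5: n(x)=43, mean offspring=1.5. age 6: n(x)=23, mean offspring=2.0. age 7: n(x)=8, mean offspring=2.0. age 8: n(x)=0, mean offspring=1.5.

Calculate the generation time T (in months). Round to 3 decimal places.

2.875

lx = nx/n0 = nx/250: 1, 0.812, 0.6, 0.412, 0.28, 0.172, 0.092, 0.032, 0
lx·mx: 0, 0.8932, 0.72, 0.7828, 0.728, 0.258, 0.184, 0.064, 0 → R0 = 3.63
x·lx·mx: 0, 0.8932, 1.44, 2.3484, 2.912, 1.29, 1.104, 0.448, 0 → Σ = 10.4356
T = 10.4356 / 3.63 = 2.874821… → 2.875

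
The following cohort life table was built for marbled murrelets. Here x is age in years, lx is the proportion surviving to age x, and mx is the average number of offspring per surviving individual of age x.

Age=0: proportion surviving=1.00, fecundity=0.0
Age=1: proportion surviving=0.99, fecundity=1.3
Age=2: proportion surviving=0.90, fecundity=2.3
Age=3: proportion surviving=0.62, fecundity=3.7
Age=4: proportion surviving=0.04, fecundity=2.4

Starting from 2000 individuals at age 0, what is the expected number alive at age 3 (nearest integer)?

1240

Expected survivors = N0 · l_3 = 2000 × 0.62 = 1240 → 1240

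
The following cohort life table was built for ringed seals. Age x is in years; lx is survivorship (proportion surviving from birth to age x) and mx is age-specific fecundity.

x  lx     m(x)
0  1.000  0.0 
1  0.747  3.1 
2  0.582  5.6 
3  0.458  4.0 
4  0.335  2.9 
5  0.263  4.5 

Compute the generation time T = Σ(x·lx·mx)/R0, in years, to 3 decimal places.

lx·mx: 0, 2.3157, 3.2592, 1.832, 0.9715, 1.1835 → R0 = 9.5619
x·lx·mx: 0, 2.3157, 6.5184, 5.496, 3.886, 5.9175 → Σ = 24.1336
T = 24.1336 / 9.5619 = 2.523934… → 2.524

2.524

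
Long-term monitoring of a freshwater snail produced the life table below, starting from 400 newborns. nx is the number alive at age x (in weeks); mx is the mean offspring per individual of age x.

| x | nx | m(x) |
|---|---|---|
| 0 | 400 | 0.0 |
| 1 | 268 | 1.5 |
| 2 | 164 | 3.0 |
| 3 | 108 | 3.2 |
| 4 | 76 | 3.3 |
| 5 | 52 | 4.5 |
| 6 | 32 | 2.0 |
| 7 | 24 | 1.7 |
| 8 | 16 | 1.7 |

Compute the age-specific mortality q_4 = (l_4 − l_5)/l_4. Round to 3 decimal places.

lx = nx/n0 = nx/400: 1, 0.67, 0.41, 0.27, 0.19, 0.13, 0.08, 0.06, 0.04
q_4 = (l_4 − l_5) / l_4 = (0.19 − 0.13) / 0.19
     = 0.06 / 0.19 = 0.315789… → 0.316

0.316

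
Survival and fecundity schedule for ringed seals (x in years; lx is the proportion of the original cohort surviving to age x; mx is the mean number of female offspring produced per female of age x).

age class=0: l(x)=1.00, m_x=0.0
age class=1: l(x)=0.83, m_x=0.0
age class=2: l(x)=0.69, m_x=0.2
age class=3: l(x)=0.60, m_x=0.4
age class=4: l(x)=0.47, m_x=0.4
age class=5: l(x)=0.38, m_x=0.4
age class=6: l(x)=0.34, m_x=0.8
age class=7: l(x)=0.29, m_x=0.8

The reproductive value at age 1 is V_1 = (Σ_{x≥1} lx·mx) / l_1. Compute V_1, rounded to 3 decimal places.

lx·mx for x ≥ 1: 0, 0.138, 0.24, 0.188, 0.152, 0.272, 0.232 → sum = 1.222
V_1 = 1.222 / l_1 = 1.222 / 0.83 = 1.472289… → 1.472

1.472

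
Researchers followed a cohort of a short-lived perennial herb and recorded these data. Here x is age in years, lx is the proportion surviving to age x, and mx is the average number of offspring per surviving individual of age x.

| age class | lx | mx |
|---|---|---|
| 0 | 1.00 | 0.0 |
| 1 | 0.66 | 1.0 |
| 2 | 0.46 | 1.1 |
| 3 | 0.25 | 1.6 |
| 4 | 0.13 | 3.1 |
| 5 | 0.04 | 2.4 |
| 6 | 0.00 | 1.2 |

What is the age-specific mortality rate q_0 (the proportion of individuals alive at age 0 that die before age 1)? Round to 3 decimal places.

0.340

q_0 = (l_0 − l_1) / l_0 = (1 − 0.66) / 1
     = 0.34 / 1 = 0.34 → 0.340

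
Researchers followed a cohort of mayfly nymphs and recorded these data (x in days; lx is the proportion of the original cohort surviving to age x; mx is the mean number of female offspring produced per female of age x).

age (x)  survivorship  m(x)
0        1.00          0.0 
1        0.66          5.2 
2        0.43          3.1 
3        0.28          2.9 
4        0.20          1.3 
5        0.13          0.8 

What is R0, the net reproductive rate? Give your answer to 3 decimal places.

5.941

lx·mx by age: 0, 3.432, 1.333, 0.812, 0.26, 0.104
R0 = Σ lx·mx = 5.941 → 5.941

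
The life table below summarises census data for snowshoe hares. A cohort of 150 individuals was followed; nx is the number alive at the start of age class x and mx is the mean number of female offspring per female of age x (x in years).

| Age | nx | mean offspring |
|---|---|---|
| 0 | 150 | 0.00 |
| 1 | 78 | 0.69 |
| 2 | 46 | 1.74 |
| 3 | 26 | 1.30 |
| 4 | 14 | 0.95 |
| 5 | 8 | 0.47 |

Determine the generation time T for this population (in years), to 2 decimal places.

2.10

lx = nx/n0 = nx/150: 1, 0.52, 0.30667…, 0.17333…, 0.09333…, 0.05333…
lx·mx: 0, 0.3588, 0.5336…, 0.225333…, 0.088667…, 0.025067… → R0 = 1.231467…
x·lx·mx: 0, 0.3588, 1.0672…, 0.676…, 0.354667…, 0.125333… → Σ = 2.582…
T = 2.582… / 1.231467… = 2.096687… → 2.10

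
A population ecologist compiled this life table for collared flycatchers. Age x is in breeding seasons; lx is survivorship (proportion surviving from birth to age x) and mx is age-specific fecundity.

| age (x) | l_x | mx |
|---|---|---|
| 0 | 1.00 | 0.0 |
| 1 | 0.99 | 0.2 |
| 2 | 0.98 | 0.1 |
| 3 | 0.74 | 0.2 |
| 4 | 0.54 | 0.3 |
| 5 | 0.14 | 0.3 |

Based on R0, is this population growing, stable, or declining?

R0 = Σ lx·mx = 0 + 0.198 + 0.098 + 0.148 + 0.162 + 0.042 = 0.648
R0 < 1, so the population is declining.

declining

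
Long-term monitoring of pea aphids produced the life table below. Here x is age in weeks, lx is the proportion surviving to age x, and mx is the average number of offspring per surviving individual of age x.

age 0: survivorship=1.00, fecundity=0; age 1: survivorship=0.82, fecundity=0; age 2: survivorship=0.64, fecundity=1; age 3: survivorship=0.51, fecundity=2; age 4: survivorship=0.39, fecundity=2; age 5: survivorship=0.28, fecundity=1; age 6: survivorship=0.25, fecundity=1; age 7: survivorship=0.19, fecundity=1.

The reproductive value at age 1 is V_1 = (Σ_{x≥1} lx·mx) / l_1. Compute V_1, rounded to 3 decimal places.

lx·mx for x ≥ 1: 0, 0.64, 1.02, 0.78, 0.28, 0.25, 0.19 → sum = 3.16
V_1 = 3.16 / l_1 = 3.16 / 0.82 = 3.853659… → 3.854

3.854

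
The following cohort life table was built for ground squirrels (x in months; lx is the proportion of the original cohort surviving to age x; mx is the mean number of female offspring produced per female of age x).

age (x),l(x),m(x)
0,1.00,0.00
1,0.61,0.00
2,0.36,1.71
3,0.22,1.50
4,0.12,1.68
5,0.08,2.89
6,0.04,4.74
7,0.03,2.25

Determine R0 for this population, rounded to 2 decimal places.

lx·mx by age: 0, 0, 0.6156, 0.33, 0.2016, 0.2312, 0.1896, 0.0675
R0 = Σ lx·mx = 1.6355 → 1.64

1.64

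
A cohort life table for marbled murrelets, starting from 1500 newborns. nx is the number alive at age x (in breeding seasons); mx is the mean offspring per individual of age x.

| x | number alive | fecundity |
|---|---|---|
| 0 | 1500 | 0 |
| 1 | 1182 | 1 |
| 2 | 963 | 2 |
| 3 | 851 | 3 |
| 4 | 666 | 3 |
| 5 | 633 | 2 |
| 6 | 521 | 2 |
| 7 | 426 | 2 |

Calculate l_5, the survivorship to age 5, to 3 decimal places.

l_5 = n_5/n_0 = 633/1500 = 0.422 → 0.422

0.422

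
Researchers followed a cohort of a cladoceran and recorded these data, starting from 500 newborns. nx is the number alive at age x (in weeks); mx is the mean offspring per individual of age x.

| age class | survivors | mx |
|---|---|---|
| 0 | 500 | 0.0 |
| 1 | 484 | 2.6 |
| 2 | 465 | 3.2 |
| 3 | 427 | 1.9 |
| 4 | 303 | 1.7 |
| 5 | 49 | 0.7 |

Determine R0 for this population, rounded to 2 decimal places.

lx = nx/n0 = nx/500: 1, 0.968, 0.93, 0.854, 0.606, 0.098
lx·mx by age: 0, 2.5168, 2.976, 1.6226, 1.0302, 0.0686
R0 = Σ lx·mx = 8.2142 → 8.21

8.21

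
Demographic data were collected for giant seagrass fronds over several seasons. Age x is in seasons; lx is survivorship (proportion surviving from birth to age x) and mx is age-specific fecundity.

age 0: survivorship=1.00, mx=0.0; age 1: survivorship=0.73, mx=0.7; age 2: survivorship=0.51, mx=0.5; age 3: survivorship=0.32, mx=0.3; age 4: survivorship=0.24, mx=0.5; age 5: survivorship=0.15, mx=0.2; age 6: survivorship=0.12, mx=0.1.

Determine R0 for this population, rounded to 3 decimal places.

1.024

lx·mx by age: 0, 0.511, 0.255, 0.096, 0.12, 0.03, 0.012
R0 = Σ lx·mx = 1.024 → 1.024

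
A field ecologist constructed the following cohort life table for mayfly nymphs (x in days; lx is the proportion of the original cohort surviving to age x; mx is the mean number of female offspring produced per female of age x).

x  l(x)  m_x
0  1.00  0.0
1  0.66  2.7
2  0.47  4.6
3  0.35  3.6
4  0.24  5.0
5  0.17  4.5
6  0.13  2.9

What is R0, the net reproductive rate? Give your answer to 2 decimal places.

7.55

lx·mx by age: 0, 1.782, 2.162, 1.26, 1.2, 0.765, 0.377
R0 = Σ lx·mx = 7.546 → 7.55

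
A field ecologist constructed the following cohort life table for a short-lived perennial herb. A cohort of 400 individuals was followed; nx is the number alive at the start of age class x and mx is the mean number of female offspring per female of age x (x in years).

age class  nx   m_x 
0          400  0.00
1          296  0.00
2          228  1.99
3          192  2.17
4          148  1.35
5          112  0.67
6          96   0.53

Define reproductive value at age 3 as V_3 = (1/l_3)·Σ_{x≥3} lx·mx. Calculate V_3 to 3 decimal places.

3.866

lx = nx/n0 = nx/400: 1, 0.74, 0.57, 0.48, 0.37, 0.28, 0.24
lx·mx for x ≥ 3: 1.0416, 0.4995, 0.1876, 0.1272 → sum = 1.8559
V_3 = 1.8559 / l_3 = 1.8559 / 0.48 = 3.866458… → 3.866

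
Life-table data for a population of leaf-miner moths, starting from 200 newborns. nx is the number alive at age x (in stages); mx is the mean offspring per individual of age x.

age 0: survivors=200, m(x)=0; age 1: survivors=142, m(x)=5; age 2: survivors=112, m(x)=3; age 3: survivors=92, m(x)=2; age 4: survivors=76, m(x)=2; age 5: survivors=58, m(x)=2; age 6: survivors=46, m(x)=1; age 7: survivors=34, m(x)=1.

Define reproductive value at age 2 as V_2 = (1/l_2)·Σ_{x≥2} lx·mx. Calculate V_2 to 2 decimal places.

lx = nx/n0 = nx/200: 1, 0.71, 0.56, 0.46, 0.38, 0.29, 0.23, 0.17
lx·mx for x ≥ 2: 1.68, 0.92, 0.76, 0.58, 0.23, 0.17 → sum = 4.34
V_2 = 4.34 / l_2 = 4.34 / 0.56 = 7.75 → 7.75

7.75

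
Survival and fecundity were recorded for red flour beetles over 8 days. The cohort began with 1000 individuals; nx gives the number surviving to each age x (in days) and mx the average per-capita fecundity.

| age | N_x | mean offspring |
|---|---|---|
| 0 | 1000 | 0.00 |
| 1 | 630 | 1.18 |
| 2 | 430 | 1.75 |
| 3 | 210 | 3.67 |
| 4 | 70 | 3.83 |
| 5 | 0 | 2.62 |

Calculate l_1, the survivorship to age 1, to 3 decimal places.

l_1 = n_1/n_0 = 630/1000 = 0.63 → 0.630

0.630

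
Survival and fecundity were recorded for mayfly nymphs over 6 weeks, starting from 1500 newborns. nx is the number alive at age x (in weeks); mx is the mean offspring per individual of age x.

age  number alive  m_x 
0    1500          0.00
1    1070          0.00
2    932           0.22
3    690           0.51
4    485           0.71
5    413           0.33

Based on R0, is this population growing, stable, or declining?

declining

lx = nx/n0 = nx/1500: 1, 0.71333…, 0.62133…, 0.46, 0.32333…, 0.27533…
R0 = Σ lx·mx = 0 + 0 + 0.136693… + 0.2346 + 0.229567… + 0.09086… = 0.69172…
R0 < 1, so the population is declining.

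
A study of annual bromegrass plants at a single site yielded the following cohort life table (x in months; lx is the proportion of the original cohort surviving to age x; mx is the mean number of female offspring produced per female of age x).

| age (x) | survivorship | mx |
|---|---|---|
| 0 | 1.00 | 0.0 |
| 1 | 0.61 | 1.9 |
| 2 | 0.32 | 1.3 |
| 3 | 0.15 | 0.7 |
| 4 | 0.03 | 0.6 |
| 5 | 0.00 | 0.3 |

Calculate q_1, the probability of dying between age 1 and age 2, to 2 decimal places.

0.48

q_1 = (l_1 − l_2) / l_1 = (0.61 − 0.32) / 0.61
     = 0.29 / 0.61 = 0.47541… → 0.48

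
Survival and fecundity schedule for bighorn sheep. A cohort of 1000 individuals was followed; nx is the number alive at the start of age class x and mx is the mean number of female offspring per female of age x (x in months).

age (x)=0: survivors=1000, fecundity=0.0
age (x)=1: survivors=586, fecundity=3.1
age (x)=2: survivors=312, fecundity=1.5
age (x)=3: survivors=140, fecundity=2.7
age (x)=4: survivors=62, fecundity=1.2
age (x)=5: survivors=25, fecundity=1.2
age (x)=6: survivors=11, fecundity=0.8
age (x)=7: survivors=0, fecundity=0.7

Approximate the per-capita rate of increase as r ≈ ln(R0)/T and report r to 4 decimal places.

0.6460

lx = nx/n0 = nx/1000: 1, 0.586, 0.312, 0.14, 0.062, 0.025, 0.011, 0
R0 = Σ lx·mx = 0 + 1.8166 + 0.468 + 0.378 + 0.0744 + 0.03 + 0.0088 + 0 = 2.7758
Σ x·lx·mx = 4.387; T = 4.387/2.7758 = 1.58045…
r ≈ ln(R0)/T = ln(2.7758)/1.58045… = 0.645982… → 0.6460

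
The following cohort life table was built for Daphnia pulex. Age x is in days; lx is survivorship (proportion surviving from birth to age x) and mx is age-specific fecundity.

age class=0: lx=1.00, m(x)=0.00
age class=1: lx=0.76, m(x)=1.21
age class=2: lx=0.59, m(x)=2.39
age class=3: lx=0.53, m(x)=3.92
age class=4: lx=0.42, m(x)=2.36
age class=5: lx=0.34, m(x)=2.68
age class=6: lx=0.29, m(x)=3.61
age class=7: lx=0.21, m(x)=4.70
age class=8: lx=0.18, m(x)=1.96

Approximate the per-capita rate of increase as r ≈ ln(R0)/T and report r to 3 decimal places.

R0 = Σ lx·mx = 0 + 0.9196 + 1.4101 + 2.0776 + 0.9912 + 0.9112 + 1.0469 + 0.987 + 0.3528 = 8.6964
Σ x·lx·mx = 34.5062; T = 34.5062/8.6964 = 3.96787…
r ≈ ln(R0)/T = ln(8.6964)/3.96787… = 0.54511… → 0.545

0.545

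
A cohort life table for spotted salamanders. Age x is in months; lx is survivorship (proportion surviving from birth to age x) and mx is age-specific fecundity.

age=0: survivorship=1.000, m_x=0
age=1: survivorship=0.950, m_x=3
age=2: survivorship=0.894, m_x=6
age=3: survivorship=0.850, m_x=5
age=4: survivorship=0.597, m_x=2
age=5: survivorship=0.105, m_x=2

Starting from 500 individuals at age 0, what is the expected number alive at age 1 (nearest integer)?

Expected survivors = N0 · l_1 = 500 × 0.950 = 475 → 475

475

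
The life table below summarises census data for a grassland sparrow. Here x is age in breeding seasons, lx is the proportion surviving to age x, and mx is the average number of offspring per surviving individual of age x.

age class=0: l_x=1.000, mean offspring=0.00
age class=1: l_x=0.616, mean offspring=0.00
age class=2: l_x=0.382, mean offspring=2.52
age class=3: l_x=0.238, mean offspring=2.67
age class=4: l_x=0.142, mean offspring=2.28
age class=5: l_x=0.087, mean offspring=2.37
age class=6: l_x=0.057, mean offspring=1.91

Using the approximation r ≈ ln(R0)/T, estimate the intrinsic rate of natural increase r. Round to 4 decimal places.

0.2644

R0 = Σ lx·mx = 0 + 0 + 0.96264 + 0.63546 + 0.32376 + 0.20619 + 0.10887 = 2.23692
Σ x·lx·mx = 6.81087; T = 6.81087/2.23692 = 3.04475…
r ≈ ln(R0)/T = ln(2.23692)/3.04475… = 0.264422… → 0.2644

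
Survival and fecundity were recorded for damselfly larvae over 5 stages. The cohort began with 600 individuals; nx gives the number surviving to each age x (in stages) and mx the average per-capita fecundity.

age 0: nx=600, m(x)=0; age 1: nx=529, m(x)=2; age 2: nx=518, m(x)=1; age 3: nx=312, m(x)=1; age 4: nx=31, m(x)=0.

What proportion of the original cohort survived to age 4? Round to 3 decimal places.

0.052

l_4 = n_4/n_0 = 31/600 = 0.051667… → 0.052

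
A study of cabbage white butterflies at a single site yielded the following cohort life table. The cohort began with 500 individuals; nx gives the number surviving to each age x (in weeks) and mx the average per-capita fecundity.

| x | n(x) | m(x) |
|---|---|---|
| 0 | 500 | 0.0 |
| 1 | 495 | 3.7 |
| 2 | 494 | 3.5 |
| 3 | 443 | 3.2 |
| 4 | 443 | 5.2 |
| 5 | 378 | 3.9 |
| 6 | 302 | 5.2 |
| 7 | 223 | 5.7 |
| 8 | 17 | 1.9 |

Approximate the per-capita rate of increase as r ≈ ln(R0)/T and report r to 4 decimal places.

lx = nx/n0 = nx/500: 1, 0.99, 0.988, 0.886, 0.886, 0.756, 0.604, 0.446, 0.034
R0 = Σ lx·mx = 0 + 3.663 + 3.458 + 2.8352 + 4.6072 + 2.9484 + 3.1408 + 2.5422 + 0.0646 = 23.2594
Σ x·lx·mx = 89.4124; T = 89.4124/23.2594 = 3.84414…
r ≈ ln(R0)/T = ln(23.2594)/3.84414… = 0.818573… → 0.8186

0.8186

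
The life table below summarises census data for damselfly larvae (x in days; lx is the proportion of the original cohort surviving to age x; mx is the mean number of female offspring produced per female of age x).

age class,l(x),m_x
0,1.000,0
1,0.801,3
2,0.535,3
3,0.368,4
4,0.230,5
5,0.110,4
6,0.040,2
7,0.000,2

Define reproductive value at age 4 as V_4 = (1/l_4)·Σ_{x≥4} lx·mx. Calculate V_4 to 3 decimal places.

lx·mx for x ≥ 4: 1.15, 0.44, 0.08, 0 → sum = 1.67
V_4 = 1.67 / l_4 = 1.67 / 0.23 = 7.26087… → 7.261

7.261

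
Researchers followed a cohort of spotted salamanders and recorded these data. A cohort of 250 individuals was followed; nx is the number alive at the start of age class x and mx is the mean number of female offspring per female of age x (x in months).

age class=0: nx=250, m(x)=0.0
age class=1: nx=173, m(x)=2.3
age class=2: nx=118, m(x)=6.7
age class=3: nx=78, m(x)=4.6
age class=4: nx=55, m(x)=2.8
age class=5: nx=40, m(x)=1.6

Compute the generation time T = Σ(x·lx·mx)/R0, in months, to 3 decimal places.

lx = nx/n0 = nx/250: 1, 0.692, 0.472, 0.312, 0.22, 0.16
lx·mx: 0, 1.5916, 3.1624, 1.4352, 0.616, 0.256 → R0 = 7.0612
x·lx·mx: 0, 1.5916, 6.3248, 4.3056, 2.464, 1.28 → Σ = 15.966
T = 15.966 / 7.0612 = 2.261089… → 2.261

2.261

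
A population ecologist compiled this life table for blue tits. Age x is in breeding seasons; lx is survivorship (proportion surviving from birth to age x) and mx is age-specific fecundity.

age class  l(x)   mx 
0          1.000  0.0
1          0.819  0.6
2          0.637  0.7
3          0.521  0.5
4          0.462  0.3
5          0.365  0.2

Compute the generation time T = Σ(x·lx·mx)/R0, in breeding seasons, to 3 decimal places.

2.188

lx·mx: 0, 0.4914, 0.4459, 0.2605, 0.1386, 0.073 → R0 = 1.4094
x·lx·mx: 0, 0.4914, 0.8918, 0.7815, 0.5544, 0.365 → Σ = 3.0841
T = 3.0841 / 1.4094 = 2.188236… → 2.188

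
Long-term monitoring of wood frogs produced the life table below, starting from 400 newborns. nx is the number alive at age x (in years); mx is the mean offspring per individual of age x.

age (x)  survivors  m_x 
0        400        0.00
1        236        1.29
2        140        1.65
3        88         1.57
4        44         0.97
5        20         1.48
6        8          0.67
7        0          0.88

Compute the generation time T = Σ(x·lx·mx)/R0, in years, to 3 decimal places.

lx = nx/n0 = nx/400: 1, 0.59, 0.35, 0.22, 0.11, 0.05, 0.02, 0
lx·mx: 0, 0.7611, 0.5775, 0.3454, 0.1067, 0.074, 0.0134, 0 → R0 = 1.8781
x·lx·mx: 0, 0.7611, 1.155, 1.0362, 0.4268, 0.37, 0.0804, 0 → Σ = 3.8295
T = 3.8295 / 1.8781 = 2.039029… → 2.039

2.039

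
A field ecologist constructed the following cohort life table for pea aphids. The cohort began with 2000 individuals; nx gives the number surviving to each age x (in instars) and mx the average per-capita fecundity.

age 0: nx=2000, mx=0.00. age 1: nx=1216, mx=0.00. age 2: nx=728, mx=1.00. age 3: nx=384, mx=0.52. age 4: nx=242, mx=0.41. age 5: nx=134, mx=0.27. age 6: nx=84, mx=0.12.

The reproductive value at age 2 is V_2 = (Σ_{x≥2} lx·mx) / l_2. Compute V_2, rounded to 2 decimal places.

lx = nx/n0 = nx/2000: 1, 0.608, 0.364, 0.192, 0.121, 0.067, 0.042
lx·mx for x ≥ 2: 0.364, 0.09984, 0.04961, 0.01809, 0.00504 → sum = 0.53658
V_2 = 0.53658 / l_2 = 0.53658 / 0.364 = 1.474121… → 1.47

1.47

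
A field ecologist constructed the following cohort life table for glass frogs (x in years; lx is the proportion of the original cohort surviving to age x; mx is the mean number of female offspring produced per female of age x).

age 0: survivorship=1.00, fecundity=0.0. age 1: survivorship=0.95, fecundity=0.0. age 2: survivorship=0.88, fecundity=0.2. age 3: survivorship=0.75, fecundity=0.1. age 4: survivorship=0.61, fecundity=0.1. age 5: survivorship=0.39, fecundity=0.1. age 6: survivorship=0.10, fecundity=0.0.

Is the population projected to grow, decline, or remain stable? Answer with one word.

declining

R0 = Σ lx·mx = 0 + 0 + 0.176 + 0.075 + 0.061 + 0.039 + 0 = 0.351
R0 < 1, so the population is declining.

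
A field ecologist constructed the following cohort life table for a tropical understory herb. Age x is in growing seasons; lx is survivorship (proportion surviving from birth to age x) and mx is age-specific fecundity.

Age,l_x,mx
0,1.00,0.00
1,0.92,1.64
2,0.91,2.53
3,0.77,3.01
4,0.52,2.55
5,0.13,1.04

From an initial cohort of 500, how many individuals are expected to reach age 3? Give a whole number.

Expected survivors = N0 · l_3 = 500 × 0.77 = 385 → 385

385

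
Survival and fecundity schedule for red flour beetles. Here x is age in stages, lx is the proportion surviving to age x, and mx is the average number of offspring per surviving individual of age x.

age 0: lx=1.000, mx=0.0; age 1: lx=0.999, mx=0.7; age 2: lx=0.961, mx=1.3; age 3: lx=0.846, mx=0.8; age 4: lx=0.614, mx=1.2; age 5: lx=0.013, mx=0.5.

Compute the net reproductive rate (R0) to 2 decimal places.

lx·mx by age: 0, 0.6993, 1.2493, 0.6768, 0.7368, 0.0065
R0 = Σ lx·mx = 3.3687 → 3.37

3.37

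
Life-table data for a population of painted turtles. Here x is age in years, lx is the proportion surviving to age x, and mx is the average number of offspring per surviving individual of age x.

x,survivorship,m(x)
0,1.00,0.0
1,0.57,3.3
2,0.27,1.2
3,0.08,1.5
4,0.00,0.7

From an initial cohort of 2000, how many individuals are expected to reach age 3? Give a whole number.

Expected survivors = N0 · l_3 = 2000 × 0.08 = 160 → 160

160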